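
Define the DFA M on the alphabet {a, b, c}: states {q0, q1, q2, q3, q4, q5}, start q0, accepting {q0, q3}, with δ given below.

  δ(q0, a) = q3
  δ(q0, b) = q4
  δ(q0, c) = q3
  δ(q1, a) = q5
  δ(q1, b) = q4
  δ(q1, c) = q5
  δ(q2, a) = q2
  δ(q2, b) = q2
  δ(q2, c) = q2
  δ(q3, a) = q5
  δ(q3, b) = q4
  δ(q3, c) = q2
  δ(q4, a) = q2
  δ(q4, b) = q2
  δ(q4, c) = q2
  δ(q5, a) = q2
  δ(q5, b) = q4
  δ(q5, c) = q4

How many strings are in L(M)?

The useful subgraph on states {q0, q3} is acyclic, so L(M) is finite; the longest accepting path visits 2 useful states, giving maximum string length 1.
Counting accepting paths from q0 by length: 1 of length 0, 2 of length 1. Total 3.

3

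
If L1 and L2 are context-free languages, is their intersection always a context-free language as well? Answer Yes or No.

No

{aⁿbⁿcᵐ : m,n≥0} and {aᵐbⁿcⁿ : m,n≥0} are both context-free, but their intersection {aⁿbⁿcⁿ : n≥0} is not (pumping lemma).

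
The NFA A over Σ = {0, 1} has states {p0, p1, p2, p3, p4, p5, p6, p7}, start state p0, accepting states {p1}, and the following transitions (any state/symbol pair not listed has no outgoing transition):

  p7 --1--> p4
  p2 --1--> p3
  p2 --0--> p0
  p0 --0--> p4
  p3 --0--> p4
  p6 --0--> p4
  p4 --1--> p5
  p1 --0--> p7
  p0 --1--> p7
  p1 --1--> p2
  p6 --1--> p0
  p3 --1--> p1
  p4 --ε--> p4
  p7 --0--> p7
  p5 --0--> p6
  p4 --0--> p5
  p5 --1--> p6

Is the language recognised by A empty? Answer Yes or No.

The states reachable from the start state are {p0, p4, p5, p6, p7}.
None of the accepting states {p1} is reachable, so no string is accepted and L(A) = ∅.

Yes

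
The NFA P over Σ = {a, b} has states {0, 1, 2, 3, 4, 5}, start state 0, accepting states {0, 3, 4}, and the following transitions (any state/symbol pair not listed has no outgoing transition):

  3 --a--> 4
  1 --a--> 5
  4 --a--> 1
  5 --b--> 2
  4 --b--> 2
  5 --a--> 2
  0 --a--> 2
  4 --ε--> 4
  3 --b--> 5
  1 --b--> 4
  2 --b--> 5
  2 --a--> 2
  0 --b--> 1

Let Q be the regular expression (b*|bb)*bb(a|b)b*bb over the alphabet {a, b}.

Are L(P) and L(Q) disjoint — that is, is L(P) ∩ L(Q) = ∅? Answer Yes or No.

Yes

Converting the expression Q to a DFA (subset construction, then merging equivalent states) gives the minimal DFA with states {q0, q1, q2, q3, q4, q5, q6, q7, q8, q9}, start state q0, accepting states {q8, q9} and transitions q0: a→q1, b→q2; q1: a→q1, b→q1; q2: a→q1, b→q3; q3: a→q4, b→q5; q4: a→q1, b→q6; q5: a→q4, b→q7; q6: a→q1, b→q8; q7: a→q4, b→q9; q8: a→q1, b→q8; q9: a→q4, b→q9.
Exploring the product automaton P × Q from the start pair (0, q0), following both machines on each input symbol, reaches 17 state pairs: (0, q0), (2, q1), (1, q2), (5, q1), (4, q3), (1, q4), (2, q5), (4, q6), (2, q4), (5, q7), (1, q1), (2, q8), (5, q6), (2, q9), (4, q1), (5, q8), (5, q9).
P accepts in {0, 3, 4} and Q accepts in {q8, q9}; no reachable pair has both components accepting, so no string drives both machines to acceptance simultaneously and L(P) ∩ L(Q) = ∅.
So no string is accepted by both, and the intersection is empty.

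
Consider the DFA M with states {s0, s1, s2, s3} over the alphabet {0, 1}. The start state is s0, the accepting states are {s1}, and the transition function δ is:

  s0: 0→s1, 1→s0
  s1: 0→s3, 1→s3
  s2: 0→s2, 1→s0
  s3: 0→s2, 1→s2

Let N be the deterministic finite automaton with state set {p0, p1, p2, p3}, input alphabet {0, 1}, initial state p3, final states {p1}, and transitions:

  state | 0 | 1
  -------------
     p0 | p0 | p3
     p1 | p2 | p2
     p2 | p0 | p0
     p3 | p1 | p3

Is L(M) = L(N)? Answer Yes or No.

Yes

Exploring the product automaton M × N from the start pair (s0, p3), following both machines on each input symbol, reaches 4 state pairs: (s0, p3), (s1, p1), (s3, p2), (s2, p0).
M accepts in {s1} and N accepts in {p1}. In every reachable pair the two components are either both accepting — (s1, p1) — or both non-accepting, so no string is accepted by exactly one of the machines: L(M) \ L(N) and L(N) \ L(M) are both empty.
Hence every string is accepted by M iff it is accepted by N, and the two languages coincide.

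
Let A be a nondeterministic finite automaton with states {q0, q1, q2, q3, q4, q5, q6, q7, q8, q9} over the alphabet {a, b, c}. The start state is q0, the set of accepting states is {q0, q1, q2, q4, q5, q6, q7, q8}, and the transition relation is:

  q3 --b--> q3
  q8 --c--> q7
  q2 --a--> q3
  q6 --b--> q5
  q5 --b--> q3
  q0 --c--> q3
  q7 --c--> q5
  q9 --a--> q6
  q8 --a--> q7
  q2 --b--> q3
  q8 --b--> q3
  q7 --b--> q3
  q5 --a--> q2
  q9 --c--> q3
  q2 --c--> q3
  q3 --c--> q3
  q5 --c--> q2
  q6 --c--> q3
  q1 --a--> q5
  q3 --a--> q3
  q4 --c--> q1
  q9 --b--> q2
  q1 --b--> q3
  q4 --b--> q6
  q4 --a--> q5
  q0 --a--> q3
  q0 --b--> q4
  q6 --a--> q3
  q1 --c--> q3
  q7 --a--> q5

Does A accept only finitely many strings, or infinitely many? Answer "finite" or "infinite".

finite

The useful states (reachable from q0 and able to reach an accepting state) are {q0, q1, q2, q4, q5, q6}.
Restricted to these states the transition graph has no cycle, so every accepting path has bounded length and L is finite.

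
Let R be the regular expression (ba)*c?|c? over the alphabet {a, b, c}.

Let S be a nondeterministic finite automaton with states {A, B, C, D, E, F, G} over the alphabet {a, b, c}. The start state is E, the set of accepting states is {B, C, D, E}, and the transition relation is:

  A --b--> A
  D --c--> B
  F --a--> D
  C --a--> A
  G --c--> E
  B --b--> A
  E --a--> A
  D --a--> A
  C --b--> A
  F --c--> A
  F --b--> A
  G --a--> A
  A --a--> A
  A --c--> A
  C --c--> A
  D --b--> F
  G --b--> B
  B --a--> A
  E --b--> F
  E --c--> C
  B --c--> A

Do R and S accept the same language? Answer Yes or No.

Converting the expression R to a DFA (subset construction, then merging equivalent states) gives the minimal DFA with states {r0, r1, r2, r3}, start state r0, accepting states {r0, r3} and transitions r0: a→r1, b→r2, c→r3; r1: a→r1, b→r1, c→r1; r2: a→r0, b→r1, c→r1; r3: a→r1, b→r1, c→r1.
Exploring the product automaton R × S from the start pair (r0, E), following both machines on each input symbol, reaches 6 state pairs: (r0, E), (r1, A), (r2, F), (r3, C), (r0, D), (r3, B).
R accepts in {r0, r3} and S accepts in {B, C, D, E}. In every reachable pair the two components are either both accepting — (r0, E), (r3, C), (r0, D), (r3, B) — or both non-accepting, so no string is accepted by exactly one of the machines: L(R) \ L(S) and L(S) \ L(R) are both empty.
Hence every string is accepted by R iff it is accepted by S, and the two languages coincide.

Yes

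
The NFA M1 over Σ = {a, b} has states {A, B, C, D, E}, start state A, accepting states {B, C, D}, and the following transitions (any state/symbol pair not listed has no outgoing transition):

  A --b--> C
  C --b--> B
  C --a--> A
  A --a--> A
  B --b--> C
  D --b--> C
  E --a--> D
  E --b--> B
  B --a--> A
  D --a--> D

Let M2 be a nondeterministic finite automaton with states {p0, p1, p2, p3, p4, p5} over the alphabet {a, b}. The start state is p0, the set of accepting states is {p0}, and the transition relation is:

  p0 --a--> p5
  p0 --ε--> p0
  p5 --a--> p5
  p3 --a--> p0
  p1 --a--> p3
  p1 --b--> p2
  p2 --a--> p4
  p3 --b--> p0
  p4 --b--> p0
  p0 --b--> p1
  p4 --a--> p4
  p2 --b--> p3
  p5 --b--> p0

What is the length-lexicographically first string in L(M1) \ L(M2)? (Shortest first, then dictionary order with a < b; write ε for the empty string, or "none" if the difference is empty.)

b

The string b is accepted by M1 but not by M2.
No shorter string lies in the difference, and b is the lexicographically first length-1 string in L(M1) \ L(M2).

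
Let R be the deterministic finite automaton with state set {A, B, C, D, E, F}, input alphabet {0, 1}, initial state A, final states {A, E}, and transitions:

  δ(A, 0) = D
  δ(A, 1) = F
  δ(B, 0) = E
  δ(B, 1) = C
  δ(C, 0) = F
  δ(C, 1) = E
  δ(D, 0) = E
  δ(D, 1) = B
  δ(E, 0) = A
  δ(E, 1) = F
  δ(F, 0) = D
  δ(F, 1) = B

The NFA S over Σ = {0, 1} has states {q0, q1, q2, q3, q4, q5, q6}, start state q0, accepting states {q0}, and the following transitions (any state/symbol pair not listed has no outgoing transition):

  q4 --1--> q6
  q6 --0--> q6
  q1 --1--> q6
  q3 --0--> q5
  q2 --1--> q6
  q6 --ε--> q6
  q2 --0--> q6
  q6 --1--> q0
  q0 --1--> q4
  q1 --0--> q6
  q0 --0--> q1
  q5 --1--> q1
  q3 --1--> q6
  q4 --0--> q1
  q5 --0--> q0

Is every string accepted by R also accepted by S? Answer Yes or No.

The string 00 is in L(R) but not in L(S).
So L(R) ⊄ L(S).

No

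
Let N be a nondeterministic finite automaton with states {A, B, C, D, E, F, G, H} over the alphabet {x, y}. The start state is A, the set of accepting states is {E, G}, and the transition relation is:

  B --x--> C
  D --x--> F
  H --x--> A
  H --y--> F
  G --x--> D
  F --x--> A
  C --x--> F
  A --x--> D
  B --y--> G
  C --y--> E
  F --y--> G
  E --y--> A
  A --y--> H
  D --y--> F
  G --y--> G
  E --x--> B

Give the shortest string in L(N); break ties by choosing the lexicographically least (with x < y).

A breadth-first search from A reaches an accepting state first via the path A → D → F → G on input xxy.
No string of length < 3 is accepted (BFS exhausts all shorter strings without reaching an accepting state), and xxy is the lexicographically least accepting string of length 3.

xxy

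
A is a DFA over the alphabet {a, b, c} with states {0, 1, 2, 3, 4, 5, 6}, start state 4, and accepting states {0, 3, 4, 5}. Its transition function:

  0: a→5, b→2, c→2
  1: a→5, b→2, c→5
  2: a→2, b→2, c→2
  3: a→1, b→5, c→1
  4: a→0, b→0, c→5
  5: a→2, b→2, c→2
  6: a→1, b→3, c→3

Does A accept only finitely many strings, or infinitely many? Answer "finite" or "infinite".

The useful states (reachable from 4 and able to reach an accepting state) are {0, 4, 5}.
Restricted to these states the transition graph has no cycle, so every accepting path has bounded length and L is finite.

finite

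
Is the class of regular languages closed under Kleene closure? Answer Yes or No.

If R is a regular expression for L then R* denotes L*; on automata, add a new accepting start state with an ε-move into the old start state and ε-moves from every old accepting state back to it.
So the regular languages are closed under Kleene star.

Yes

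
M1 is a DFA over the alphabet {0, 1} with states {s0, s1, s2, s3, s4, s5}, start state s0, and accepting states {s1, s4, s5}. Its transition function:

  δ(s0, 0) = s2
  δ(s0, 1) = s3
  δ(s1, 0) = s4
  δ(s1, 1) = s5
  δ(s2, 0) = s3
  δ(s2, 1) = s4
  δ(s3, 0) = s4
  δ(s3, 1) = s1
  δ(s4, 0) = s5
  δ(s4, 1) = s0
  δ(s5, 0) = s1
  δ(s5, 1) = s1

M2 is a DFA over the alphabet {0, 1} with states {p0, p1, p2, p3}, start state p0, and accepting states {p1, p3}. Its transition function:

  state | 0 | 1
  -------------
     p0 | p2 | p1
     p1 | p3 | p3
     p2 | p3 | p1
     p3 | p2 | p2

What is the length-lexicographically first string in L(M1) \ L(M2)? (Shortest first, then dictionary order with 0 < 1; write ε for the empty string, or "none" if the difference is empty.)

The string 000 is accepted by M1 but not by M2.
No shorter string lies in the difference, and 000 is the lexicographically first length-3 string in L(M1) \ L(M2).

000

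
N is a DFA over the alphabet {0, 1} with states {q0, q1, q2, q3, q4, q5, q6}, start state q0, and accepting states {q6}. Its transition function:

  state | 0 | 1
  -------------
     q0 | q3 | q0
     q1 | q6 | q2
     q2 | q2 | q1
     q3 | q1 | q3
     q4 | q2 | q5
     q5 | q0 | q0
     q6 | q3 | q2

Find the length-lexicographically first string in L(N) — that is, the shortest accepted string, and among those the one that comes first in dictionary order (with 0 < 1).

A breadth-first search from q0 reaches an accepting state first via the path q0 → q3 → q1 → q6 on input 000.
No string of length < 3 is accepted (BFS exhausts all shorter strings without reaching an accepting state), and 000 is the lexicographically least accepting string of length 3.

000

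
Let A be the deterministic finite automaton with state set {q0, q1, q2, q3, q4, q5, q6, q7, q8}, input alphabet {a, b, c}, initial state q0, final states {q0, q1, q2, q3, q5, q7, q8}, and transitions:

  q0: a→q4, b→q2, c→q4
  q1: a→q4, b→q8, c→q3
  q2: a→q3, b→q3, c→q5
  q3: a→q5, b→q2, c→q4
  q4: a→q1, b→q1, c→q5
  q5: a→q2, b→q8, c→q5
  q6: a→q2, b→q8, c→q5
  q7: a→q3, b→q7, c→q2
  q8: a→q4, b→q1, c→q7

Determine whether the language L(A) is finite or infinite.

State q2 is reachable from the start and can reach an accepting state, and it lies on the cycle q2 → q3 → q2.
Traversing that cycle any number of times yields accepted strings of unbounded length, so the language is infinite.

infinite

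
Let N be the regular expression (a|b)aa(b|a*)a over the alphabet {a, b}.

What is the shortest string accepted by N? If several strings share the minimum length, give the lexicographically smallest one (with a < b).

aaaa

By inspection of the expression, no string of length less than 4 matches, and aaaa is the lexicographically first match of length 4.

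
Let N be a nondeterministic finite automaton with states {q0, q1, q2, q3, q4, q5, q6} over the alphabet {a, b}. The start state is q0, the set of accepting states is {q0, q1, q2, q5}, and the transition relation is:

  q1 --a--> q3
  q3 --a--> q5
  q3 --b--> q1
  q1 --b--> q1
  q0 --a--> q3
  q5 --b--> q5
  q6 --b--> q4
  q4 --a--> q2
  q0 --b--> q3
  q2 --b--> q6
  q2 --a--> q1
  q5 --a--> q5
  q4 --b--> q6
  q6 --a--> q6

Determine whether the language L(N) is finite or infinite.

State q1 is reachable from the start and can reach an accepting state, and it lies on the cycle q1 → q1.
Traversing that cycle any number of times yields accepted strings of unbounded length, so the language is infinite.

infinite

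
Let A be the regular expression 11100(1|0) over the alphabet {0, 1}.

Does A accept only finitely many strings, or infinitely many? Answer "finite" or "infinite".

The expression contains no Kleene star (every subexpression denotes a finite set), so L(A) is finite.

finite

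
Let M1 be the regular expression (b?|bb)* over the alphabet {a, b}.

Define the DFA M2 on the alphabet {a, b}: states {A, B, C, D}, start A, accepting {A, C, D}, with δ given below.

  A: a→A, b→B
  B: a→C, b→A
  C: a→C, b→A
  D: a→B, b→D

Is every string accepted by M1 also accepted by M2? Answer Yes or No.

No

The string b is in L(M1) but not in L(M2).
So L(M1) ⊄ L(M2).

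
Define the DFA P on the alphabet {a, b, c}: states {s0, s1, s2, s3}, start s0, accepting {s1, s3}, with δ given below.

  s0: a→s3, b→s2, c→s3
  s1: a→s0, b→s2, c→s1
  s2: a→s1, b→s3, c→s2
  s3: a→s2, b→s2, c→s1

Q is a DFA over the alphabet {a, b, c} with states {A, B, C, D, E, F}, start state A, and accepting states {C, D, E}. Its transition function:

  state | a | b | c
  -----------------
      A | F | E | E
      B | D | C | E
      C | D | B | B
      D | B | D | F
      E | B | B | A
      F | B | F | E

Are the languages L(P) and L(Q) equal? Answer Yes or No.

No

The string a is accepted by P but rejected by Q.
So L(P) ≠ L(Q).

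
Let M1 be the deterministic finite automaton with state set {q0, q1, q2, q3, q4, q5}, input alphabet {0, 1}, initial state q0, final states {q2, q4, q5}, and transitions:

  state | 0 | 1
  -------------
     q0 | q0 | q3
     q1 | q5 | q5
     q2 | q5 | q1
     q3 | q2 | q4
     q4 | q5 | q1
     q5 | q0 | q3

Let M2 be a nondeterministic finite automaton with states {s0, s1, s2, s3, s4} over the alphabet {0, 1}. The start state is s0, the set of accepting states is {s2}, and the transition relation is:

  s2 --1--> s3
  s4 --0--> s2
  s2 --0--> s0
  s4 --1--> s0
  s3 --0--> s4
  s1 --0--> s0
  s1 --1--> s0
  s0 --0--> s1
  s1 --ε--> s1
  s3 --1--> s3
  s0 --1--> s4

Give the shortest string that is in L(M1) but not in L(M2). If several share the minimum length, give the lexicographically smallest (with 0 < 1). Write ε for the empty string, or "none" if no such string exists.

The string 11 is accepted by M1 but not by M2.
No shorter string lies in the difference, and 11 is the lexicographically first length-2 string in L(M1) \ L(M2).

11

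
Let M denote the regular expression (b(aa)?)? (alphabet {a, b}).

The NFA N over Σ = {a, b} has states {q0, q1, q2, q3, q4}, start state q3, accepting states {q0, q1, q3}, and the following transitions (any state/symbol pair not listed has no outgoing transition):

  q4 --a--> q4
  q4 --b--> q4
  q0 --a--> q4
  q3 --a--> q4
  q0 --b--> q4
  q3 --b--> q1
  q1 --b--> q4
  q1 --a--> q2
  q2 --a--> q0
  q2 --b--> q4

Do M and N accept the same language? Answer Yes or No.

Converting the expression M to a DFA (subset construction, then merging equivalent states) gives the minimal DFA with states {m0, m1, m2, m3, m4}, start state m0, accepting states {m0, m2, m4} and transitions m0: a→m1, b→m2; m1: a→m1, b→m1; m2: a→m3, b→m1; m3: a→m4, b→m1; m4: a→m1, b→m1.
Exploring the product automaton M × N from the start pair (m0, q3), following both machines on each input symbol, reaches 5 state pairs: (m0, q3), (m1, q4), (m2, q1), (m3, q2), (m4, q0).
M accepts in {m0, m2, m4} and N accepts in {q0, q1, q3}. In every reachable pair the two components are either both accepting — (m0, q3), (m2, q1), (m4, q0) — or both non-accepting, so no string is accepted by exactly one of the machines: L(M) \ L(N) and L(N) \ L(M) are both empty.
Hence every string is accepted by M iff it is accepted by N, and the two languages coincide.

Yes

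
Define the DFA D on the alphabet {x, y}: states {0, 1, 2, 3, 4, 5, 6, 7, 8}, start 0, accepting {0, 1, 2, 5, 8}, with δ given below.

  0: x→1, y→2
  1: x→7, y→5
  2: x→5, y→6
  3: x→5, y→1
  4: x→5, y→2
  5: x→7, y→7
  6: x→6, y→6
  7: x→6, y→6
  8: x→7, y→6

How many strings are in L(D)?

The useful subgraph on states {0, 1, 2, 5} is acyclic, so L(D) is finite; the longest accepting path visits 3 useful states, giving maximum string length 2.
Counting accepting paths from 0 by length: 1 of length 0, 2 of length 1, 2 of length 2. Total 5.

5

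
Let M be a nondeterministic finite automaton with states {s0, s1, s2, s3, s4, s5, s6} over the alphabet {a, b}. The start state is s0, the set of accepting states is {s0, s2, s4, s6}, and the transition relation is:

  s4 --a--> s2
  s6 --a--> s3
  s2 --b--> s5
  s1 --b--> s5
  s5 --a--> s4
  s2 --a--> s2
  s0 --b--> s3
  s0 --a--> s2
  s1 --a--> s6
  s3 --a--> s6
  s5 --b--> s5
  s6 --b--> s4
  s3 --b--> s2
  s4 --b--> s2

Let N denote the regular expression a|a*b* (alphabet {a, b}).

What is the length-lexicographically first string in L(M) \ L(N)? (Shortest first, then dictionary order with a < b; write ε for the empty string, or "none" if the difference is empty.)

The string ba is accepted by M but not by N.
No shorter string lies in the difference, and ba is the lexicographically first length-2 string in L(M) \ L(N).

ba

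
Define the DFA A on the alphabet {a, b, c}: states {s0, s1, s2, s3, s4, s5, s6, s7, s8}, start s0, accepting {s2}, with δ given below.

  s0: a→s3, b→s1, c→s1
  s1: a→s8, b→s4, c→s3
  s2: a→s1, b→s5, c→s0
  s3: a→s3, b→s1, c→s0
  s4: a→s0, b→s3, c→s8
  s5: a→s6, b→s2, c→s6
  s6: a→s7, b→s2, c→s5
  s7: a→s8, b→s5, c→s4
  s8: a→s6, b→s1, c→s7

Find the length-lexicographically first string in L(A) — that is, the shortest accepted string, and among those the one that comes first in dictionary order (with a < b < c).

baab

A breadth-first search from s0 reaches an accepting state first via the path s0 → s1 → s8 → s6 → s2 on input baab.
No string of length < 4 is accepted (BFS exhausts all shorter strings without reaching an accepting state), and baab is the lexicographically least accepting string of length 4.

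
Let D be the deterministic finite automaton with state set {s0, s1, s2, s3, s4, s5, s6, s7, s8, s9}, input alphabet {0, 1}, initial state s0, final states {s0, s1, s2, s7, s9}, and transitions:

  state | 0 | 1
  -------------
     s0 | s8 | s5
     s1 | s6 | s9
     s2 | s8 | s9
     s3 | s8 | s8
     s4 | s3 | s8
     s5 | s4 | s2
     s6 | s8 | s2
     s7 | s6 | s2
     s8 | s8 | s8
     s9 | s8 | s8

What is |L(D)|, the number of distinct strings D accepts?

3

The useful subgraph on states {s0, s2, s5, s9} is acyclic, so L(D) is finite; the longest accepting path visits 4 useful states, giving maximum string length 3.
Counting accepting paths from s0 by length: 1 of length 0, 1 of length 2, 1 of length 3. Total 3.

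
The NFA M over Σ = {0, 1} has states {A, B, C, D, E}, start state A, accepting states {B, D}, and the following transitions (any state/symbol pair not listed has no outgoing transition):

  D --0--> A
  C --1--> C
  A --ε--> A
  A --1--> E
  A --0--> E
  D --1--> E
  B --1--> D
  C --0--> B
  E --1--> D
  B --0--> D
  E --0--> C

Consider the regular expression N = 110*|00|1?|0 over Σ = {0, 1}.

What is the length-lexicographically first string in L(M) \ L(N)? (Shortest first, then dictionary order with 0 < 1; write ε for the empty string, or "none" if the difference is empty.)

01

The string 01 is accepted by M but not by N.
No shorter string lies in the difference, and 01 is the lexicographically first length-2 string in L(M) \ L(N).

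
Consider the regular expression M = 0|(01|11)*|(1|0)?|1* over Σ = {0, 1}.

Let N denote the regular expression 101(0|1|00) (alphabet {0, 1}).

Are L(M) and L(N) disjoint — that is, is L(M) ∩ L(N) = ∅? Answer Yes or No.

Yes

Converting the expression M to a DFA (subset construction, then merging equivalent states) gives the minimal DFA with states {m0, m1, m2, m3, m4, m5, m6}, start state m0, accepting states {m0, m1, m2, m4, m5} and transitions m0: 0→m1, 1→m2; m1: 0→m3, 1→m4; m2: 0→m3, 1→m5; m3: 0→m3, 1→m3; m4: 0→m6, 1→m6; m5: 0→m6, 1→m2; m6: 0→m3, 1→m4.
Converting the expression N to a DFA (subset construction, then merging equivalent states) gives the minimal DFA with states {n0, n1, n2, n3, n4, n5, n6}, start state n0, accepting states {n5, n6} and transitions n0: 0→n1, 1→n2; n1: 0→n1, 1→n1; n2: 0→n3, 1→n1; n3: 0→n1, 1→n4; n4: 0→n5, 1→n6; n5: 0→n6, 1→n1; n6: 0→n1, 1→n1.
Exploring the product automaton M × N from the start pair (m0, n0), following both machines on each input symbol, reaches 12 state pairs: (m0, n0), (m1, n1), (m2, n2), (m3, n1), (m4, n1), (m3, n3), (m5, n1), (m6, n1), (m3, n4), (m2, n1), (m3, n5), (m3, n6).
M accepts in {m0, m1, m2, m4, m5} and N accepts in {n5, n6}; no reachable pair has both components accepting, so no string drives both machines to acceptance simultaneously and L(M) ∩ L(N) = ∅.
So no string is accepted by both, and the intersection is empty.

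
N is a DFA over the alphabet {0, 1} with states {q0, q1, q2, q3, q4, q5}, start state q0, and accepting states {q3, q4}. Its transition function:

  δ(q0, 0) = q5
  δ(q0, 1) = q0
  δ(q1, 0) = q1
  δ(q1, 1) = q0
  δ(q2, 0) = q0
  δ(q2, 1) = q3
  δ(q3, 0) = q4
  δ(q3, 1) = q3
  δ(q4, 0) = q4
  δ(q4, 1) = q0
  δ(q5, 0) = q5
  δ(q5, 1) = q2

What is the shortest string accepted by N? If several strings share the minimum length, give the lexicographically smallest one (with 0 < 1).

011

A breadth-first search from q0 reaches an accepting state first via the path q0 → q5 → q2 → q3 on input 011.
No string of length < 3 is accepted (BFS exhausts all shorter strings without reaching an accepting state), and 011 is the lexicographically least accepting string of length 3.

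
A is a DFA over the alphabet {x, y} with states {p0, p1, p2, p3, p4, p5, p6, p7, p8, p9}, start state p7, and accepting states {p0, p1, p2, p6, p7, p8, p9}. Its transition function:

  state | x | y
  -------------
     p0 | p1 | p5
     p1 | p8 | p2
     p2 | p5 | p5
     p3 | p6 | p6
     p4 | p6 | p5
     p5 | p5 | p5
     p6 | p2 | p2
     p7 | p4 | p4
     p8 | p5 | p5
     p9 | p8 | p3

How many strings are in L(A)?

7

The useful subgraph on states {p2, p4, p6, p7} is acyclic, so L(A) is finite; the longest accepting path visits 4 useful states, giving maximum string length 3.
Counting accepting paths from p7 by length: 1 of length 0, 2 of length 2, 4 of length 3. Total 7.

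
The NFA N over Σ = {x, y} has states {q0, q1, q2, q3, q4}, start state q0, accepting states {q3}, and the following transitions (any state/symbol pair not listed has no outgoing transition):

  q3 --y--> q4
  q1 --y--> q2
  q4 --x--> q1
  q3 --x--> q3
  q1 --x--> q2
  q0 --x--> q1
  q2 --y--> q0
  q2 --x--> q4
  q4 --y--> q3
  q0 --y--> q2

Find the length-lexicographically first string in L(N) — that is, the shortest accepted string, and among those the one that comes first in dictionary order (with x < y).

yxy

A breadth-first search from q0 reaches an accepting state first via the path q0 → q2 → q4 → q3 on input yxy.
No string of length < 3 is accepted (BFS exhausts all shorter strings without reaching an accepting state), and yxy is the lexicographically least accepting string of length 3.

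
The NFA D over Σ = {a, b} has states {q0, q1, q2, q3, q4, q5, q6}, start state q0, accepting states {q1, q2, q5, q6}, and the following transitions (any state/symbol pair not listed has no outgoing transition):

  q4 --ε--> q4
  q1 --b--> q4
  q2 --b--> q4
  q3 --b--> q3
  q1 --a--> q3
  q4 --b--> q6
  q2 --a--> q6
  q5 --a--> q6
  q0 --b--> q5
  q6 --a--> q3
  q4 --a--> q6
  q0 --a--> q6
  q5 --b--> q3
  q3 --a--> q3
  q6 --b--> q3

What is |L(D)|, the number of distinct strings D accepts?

3

The useful subgraph on states {q0, q5, q6} is acyclic, so L(D) is finite; the longest accepting path visits 3 useful states, giving maximum string length 2.
Counting accepting paths from q0 by length: 2 of length 1, 1 of length 2. Total 3.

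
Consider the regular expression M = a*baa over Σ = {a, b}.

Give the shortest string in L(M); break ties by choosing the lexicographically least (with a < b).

By inspection of the expression, no string of length less than 3 matches, and baa is the lexicographically first match of length 3.

baa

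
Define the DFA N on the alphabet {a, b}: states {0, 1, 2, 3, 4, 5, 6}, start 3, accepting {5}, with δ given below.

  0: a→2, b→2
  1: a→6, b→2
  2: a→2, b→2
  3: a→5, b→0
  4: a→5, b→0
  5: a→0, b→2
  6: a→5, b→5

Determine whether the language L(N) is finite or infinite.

finite

The useful states (reachable from 3 and able to reach an accepting state) are {3, 5}.
Restricted to these states the transition graph has no cycle, so every accepting path has bounded length and L is finite.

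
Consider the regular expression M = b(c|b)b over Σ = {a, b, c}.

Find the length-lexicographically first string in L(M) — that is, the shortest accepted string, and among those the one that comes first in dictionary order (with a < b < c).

bbb

By inspection of the expression, no string of length less than 3 matches, and bbb is the lexicographically first match of length 3.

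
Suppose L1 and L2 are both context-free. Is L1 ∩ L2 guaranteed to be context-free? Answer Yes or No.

No

{aⁿbⁿcᵐ : m,n≥0} and {aᵐbⁿcⁿ : m,n≥0} are both context-free, but their intersection {aⁿbⁿcⁿ : n≥0} is not (pumping lemma).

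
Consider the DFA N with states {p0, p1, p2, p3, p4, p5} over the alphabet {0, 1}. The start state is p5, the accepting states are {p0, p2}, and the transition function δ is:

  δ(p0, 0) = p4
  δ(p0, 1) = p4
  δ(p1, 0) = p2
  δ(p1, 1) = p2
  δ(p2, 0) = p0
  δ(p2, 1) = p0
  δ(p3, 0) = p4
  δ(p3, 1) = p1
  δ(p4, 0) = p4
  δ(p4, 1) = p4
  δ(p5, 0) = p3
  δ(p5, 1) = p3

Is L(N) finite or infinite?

finite

The useful states (reachable from p5 and able to reach an accepting state) are {p0, p1, p2, p3, p5}.
Restricted to these states the transition graph has no cycle, so every accepting path has bounded length and L is finite.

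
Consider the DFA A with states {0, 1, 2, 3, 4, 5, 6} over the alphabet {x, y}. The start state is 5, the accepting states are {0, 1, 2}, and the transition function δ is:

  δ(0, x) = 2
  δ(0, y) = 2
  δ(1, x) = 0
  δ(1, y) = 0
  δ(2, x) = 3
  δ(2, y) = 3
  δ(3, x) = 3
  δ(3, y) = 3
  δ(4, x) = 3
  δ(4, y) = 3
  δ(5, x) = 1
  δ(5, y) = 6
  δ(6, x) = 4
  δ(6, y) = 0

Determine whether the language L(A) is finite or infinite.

finite

The useful states (reachable from 5 and able to reach an accepting state) are {0, 1, 2, 5, 6}.
Restricted to these states the transition graph has no cycle, so every accepting path has bounded length and L is finite.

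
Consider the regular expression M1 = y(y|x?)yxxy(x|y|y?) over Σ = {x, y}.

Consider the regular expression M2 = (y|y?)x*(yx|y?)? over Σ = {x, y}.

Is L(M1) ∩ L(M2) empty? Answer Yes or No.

Yes

Converting the expression M1 to a DFA (subset construction, then merging equivalent states) gives the minimal DFA with states {r0, r1, r2, r3, r4, r5, r6, r7, r8, r9}, start state r0, accepting states {r8, r9} and transitions r0: x→r1, y→r2; r1: x→r1, y→r1; r2: x→r3, y→r4; r3: x→r1, y→r5; r4: x→r6, y→r5; r5: x→r6, y→r1; r6: x→r7, y→r1; r7: x→r1, y→r8; r8: x→r9, y→r9; r9: x→r1, y→r1.
Converting the expression M2 to a DFA (subset construction, then merging equivalent states) gives the minimal DFA with states {t0, t1, t2, t3, t4}, start state t0, accepting states {t0, t1, t2, t3} and transitions t0: x→t1, y→t1; t1: x→t1, y→t2; t2: x→t3, y→t4; t3: x→t4, y→t4; t4: x→t4, y→t4.
Exploring the product automaton M1 × M2 from the start pair (r0, t0), following both machines on each input symbol, reaches 15 state pairs: (r0, t0), (r1, t1), (r2, t1), (r1, t2), (r3, t1), (r4, t2), (r1, t3), (r1, t4), (r5, t2), (r6, t3), (r5, t4), (r7, t4), (r6, t4), (r8, t4), (r9, t4).
M1 accepts in {r8, r9} and M2 accepts in {t0, t1, t2, t3}; no reachable pair has both components accepting, so no string drives both machines to acceptance simultaneously and L(M1) ∩ L(M2) = ∅.
So no string is accepted by both, and the intersection is empty.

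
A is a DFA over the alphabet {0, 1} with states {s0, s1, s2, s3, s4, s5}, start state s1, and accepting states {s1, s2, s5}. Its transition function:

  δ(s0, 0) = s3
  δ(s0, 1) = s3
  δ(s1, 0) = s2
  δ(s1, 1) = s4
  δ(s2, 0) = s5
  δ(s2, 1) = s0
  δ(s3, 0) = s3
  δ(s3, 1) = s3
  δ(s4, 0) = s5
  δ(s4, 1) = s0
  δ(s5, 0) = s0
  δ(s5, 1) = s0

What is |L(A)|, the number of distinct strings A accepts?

4

The useful subgraph on states {s1, s2, s4, s5} is acyclic, so L(A) is finite; the longest accepting path visits 3 useful states, giving maximum string length 2.
Counting accepting paths from s1 by length: 1 of length 0, 1 of length 1, 2 of length 2. Total 4.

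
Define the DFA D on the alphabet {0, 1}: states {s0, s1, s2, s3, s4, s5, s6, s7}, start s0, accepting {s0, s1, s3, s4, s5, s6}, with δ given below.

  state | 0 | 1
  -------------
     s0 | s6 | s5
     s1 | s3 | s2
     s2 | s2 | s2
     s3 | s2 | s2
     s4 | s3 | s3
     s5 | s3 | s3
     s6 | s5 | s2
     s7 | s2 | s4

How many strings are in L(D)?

8

The useful subgraph on states {s0, s3, s5, s6} is acyclic, so L(D) is finite; the longest accepting path visits 4 useful states, giving maximum string length 3.
Counting accepting paths from s0 by length: 1 of length 0, 2 of length 1, 3 of length 2, 2 of length 3. Total 8.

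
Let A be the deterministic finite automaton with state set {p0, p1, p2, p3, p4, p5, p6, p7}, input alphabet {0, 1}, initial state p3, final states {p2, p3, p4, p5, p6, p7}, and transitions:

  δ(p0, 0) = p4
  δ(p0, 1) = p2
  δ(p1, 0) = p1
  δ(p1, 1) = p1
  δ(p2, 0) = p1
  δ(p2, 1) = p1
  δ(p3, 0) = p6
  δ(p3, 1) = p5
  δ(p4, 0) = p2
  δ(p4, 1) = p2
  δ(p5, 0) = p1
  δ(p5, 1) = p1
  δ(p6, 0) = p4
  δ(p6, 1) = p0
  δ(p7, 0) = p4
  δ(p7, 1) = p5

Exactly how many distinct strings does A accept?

The useful subgraph on states {p0, p2, p3, p4, p5, p6} is acyclic, so L(A) is finite; the longest accepting path visits 5 useful states, giving maximum string length 4.
Counting accepting paths from p3 by length: 1 of length 0, 2 of length 1, 1 of length 2, 4 of length 3, 2 of length 4. Total 10.

10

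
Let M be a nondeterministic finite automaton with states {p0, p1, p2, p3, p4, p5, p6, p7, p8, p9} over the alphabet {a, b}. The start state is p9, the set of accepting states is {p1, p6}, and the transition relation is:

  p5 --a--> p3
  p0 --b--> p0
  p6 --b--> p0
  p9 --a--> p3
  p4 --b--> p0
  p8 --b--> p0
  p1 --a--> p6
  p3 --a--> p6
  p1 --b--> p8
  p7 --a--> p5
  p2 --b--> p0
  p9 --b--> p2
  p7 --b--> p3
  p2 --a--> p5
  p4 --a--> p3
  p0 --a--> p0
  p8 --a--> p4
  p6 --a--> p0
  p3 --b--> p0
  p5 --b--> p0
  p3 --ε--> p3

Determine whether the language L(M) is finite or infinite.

finite

The useful states (reachable from p9 and able to reach an accepting state) are {p2, p3, p5, p6, p9}.
Restricted to these states the transition graph has no cycle, so every accepting path has bounded length and L is finite.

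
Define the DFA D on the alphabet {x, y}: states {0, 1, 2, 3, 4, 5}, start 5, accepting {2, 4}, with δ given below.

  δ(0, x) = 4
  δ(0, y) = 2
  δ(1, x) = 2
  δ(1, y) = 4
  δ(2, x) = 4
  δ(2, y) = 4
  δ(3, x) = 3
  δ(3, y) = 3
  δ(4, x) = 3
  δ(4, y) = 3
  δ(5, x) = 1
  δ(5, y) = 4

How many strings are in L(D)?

5

The useful subgraph on states {1, 2, 4, 5} is acyclic, so L(D) is finite; the longest accepting path visits 4 useful states, giving maximum string length 3.
Counting accepting paths from 5 by length: 1 of length 1, 2 of length 2, 2 of length 3. Total 5.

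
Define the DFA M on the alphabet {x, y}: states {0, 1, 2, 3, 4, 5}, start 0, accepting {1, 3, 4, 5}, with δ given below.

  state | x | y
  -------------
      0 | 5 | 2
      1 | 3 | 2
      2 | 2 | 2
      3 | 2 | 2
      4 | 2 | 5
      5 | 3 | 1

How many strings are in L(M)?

4

The useful subgraph on states {0, 1, 3, 5} is acyclic, so L(M) is finite; the longest accepting path visits 4 useful states, giving maximum string length 3.
Counting accepting paths from 0 by length: 1 of length 1, 2 of length 2, 1 of length 3. Total 4.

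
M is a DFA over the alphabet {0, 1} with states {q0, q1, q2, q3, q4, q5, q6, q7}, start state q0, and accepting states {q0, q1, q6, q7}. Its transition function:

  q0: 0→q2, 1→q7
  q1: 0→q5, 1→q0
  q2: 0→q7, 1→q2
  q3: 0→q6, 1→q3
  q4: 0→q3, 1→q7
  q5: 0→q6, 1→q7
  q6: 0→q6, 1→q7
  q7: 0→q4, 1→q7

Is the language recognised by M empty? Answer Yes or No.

The empty string ε is accepted: the run q0 ends in the accepting state q0.
Since at least one string is accepted, L(M) is not empty.

No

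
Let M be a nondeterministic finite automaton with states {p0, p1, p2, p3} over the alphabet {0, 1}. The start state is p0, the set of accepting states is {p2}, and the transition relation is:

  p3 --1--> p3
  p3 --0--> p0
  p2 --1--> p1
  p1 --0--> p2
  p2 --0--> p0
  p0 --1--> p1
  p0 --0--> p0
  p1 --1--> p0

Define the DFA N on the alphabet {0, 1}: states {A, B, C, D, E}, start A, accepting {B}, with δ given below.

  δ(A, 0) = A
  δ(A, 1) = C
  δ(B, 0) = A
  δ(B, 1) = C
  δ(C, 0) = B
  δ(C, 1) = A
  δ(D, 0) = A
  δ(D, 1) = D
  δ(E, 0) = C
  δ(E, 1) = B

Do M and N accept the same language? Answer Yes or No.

Exploring the product automaton M × N from the start pair (p0, A), following both machines on each input symbol, reaches 3 state pairs: (p0, A), (p1, C), (p2, B).
M accepts in {p2} and N accepts in {B}. In every reachable pair the two components are either both accepting — (p2, B) — or both non-accepting, so no string is accepted by exactly one of the machines: L(M) \ L(N) and L(N) \ L(M) are both empty.
Hence every string is accepted by M iff it is accepted by N, and the two languages coincide.

Yes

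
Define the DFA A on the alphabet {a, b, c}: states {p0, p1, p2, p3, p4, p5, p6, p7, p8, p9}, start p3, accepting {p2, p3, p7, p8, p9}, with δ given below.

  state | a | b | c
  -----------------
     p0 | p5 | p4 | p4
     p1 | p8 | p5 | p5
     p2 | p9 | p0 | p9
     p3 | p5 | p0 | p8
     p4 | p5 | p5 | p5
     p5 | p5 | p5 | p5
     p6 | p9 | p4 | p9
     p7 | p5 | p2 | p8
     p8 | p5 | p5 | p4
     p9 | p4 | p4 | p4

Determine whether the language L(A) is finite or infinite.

The useful states (reachable from p3 and able to reach an accepting state) are {p3, p8}.
Restricted to these states the transition graph has no cycle, so every accepting path has bounded length and L is finite.

finite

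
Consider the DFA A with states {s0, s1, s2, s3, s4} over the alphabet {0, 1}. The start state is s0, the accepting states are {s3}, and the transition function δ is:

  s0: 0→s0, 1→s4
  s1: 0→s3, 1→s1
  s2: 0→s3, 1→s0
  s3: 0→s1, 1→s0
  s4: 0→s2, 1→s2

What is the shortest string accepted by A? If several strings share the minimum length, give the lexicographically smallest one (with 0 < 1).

100

A breadth-first search from s0 reaches an accepting state first via the path s0 → s4 → s2 → s3 on input 100.
No string of length < 3 is accepted (BFS exhausts all shorter strings without reaching an accepting state), and 100 is the lexicographically least accepting string of length 3.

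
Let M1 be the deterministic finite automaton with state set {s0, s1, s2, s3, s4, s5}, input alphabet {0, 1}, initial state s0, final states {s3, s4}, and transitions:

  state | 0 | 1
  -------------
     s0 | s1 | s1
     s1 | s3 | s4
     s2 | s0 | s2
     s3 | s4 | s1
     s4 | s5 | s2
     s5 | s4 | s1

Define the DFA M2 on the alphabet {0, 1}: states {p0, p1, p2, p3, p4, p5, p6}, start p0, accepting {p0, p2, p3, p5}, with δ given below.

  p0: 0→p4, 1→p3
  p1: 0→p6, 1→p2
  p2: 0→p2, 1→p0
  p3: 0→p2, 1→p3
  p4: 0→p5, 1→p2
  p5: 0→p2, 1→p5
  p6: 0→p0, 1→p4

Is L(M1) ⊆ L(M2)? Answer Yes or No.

No

The string 1010 is in L(M1) but not in L(M2).
So L(M1) ⊄ L(M2).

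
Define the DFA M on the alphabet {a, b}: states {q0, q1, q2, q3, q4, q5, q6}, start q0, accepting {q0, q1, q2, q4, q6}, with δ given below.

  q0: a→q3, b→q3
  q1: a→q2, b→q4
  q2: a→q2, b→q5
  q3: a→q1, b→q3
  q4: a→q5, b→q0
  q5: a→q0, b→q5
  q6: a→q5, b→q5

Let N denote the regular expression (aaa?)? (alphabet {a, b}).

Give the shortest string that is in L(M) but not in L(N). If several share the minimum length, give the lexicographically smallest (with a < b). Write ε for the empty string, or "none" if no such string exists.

ba

The string ba is accepted by M but not by N.
No shorter string lies in the difference, and ba is the lexicographically first length-2 string in L(M) \ L(N).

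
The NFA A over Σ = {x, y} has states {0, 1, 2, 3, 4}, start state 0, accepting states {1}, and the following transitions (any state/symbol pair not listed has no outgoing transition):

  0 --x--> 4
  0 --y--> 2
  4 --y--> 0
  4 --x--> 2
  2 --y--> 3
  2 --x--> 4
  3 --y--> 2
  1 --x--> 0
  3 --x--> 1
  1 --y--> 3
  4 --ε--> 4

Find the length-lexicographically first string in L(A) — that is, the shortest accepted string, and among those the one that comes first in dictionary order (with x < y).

yyx

A breadth-first search from 0 reaches an accepting state first via the path 0 → 2 → 3 → 1 on input yyx.
No string of length < 3 is accepted (BFS exhausts all shorter strings without reaching an accepting state), and yyx is the lexicographically least accepting string of length 3.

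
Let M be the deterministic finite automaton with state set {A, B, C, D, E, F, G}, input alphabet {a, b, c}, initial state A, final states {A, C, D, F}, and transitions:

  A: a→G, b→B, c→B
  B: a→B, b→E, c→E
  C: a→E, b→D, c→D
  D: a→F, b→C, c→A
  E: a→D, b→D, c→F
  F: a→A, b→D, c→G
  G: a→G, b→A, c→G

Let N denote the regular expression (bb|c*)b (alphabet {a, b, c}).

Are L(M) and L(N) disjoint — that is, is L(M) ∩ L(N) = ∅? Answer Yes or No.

No

The string bbb is accepted by both M and N.
Hence L(M) ∩ L(N) ≠ ∅.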